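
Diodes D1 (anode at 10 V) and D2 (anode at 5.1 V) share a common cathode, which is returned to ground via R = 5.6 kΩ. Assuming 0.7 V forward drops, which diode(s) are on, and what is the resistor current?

Only D1 conducts; I_R ≈ 1.7 mA

Assume both conduct. Then node N would need to be at both 10−0.7 = 9.3 V and 5.1−0.7 = 4.4 V, which is impossible.
Assume only D1 conducts: V_N = 10 − 0.7 = 9.3 V, so I_R = 9.3/5.6 = 1.66 mA.
Check D2: its anode-to-cathode voltage is 5.1 − 9.3 = -4.2 V < 0.7 V, so it is off. The assumption is consistent.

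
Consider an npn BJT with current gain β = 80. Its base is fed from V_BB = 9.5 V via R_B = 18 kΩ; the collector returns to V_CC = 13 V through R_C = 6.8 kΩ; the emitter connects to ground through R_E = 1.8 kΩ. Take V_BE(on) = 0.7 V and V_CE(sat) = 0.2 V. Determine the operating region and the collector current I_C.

Assume active: I_B = (9.5 − 0.7)/(18 + 81×1.8) = 0.0537 mA, I_C = β·I_B = 4.3 mA.
Then V_CE = 13 − 4.3×6.8 − 4.35×1.8 = -24.1 V < 0.2 V — the active assumption fails.
Re-solve with V_CE = 0.2 V. KCL at the emitter: V_E/R_E = (V_BB−0.7−V_E)/R_B + (V_CC−0.2−V_E)/R_C, giving V_E = 3.13 V.
I_C = (V_CC − 0.2 − V_E)/R_C = (12.8 − 3.13)/6.8 = 1.42 mA.
Check: I_B = (8.8 − 3.13)/18 = 0.315 mA, and β·I_B = 25.2 mA > I_C, confirming saturation.

saturation; I_C ≈ 1.4 mA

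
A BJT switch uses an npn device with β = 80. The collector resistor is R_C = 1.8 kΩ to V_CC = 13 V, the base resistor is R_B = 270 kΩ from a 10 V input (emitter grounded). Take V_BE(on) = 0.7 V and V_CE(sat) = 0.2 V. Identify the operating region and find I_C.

active; I_C ≈ 2.8 mA

Assume active. Base-emitter loop: I_B = (V_BB − V_BE)/R_B = (10 − 0.7)/270 = 0.0344 mA.
I_C = β·I_B = 80×0.0344 = 2.76 mA.
V_CE = V_CC − I_C·R_C = 13 − 2.76×1.8 = 8.04 V > V_CE(sat), so the active-region assumption holds.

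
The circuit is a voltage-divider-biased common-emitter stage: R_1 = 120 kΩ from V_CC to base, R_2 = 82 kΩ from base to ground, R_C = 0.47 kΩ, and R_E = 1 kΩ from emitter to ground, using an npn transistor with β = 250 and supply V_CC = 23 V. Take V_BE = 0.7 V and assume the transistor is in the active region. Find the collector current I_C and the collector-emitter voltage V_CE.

I_C ≈ 7.2 mA, V_CE ≈ 12 V

Thevenize the base divider: V_Th = V_CC·R_2/(R_1+R_2) = 23×82/202 = 9.34 V, R_Th = R_1‖R_2 = 48.7 kΩ.
Base-emitter loop: V_Th = I_B·R_Th + V_BE + (β+1)I_B·R_E, so I_B = (9.34 − 0.7) / (48.7 + 251×1) = 0.0288 mA.
I_C = β·I_B = 250×0.0288 = 7.2 mA, and I_E = (β+1)I_B = 7.23 mA.
V_CE = V_CC − I_C·R_C − I_E·R_E = 23 − 7.2×0.47 − 7.23×1 = 12.4 V.
V_CE = 12.4 V > 0.2 V confirms active-region operation.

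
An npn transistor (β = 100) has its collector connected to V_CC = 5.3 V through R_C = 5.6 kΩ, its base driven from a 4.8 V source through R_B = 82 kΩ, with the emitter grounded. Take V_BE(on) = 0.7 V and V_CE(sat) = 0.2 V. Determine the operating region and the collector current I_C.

Assume active: I_B = (4.8 − 0.7)/82 = 0.05 mA, giving I_C = β·I_B = 5 mA.
But then V_CE = 5.3 − 5×5.6 = -22.7 V < V_CE(sat) = 0.2 V — impossible in the active region.
So the transistor is saturated. With V_CE = 0.2 V, I_C = (V_CC − 0.2)/R_C = 5.1/5.6 = 0.911 mA.
Check: β·I_B = 5 mA > I_C = 0.911 mA, confirming saturation.

saturation; I_C ≈ 0.91 mA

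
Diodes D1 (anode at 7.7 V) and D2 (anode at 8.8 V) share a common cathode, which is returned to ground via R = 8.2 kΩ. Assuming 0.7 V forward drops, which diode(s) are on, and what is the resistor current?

Assume both conduct. Then node N would need to be at both 7.7−0.7 = 7 V and 8.8−0.7 = 8.1 V, which is impossible.
Assume only D2 conducts: V_N = 8.8 − 0.7 = 8.1 V, so I_R = 8.1/8.2 = 0.988 mA.
Check D1: its anode-to-cathode voltage is 7.7 − 8.1 = -0.4 V < 0.7 V, so it is off. The assumption is consistent.

Only D2 conducts; I_R ≈ 0.99 mA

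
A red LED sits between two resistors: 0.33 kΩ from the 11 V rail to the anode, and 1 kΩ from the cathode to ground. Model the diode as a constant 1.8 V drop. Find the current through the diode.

I ≈ 6.9 mA

The two resistors are in series with the diode, so KVL gives 11 = I·0.33 + 1.8 + I·1.
I = (11 − 1.8) / (0.33 + 1) kΩ = 9.2 / 1.33 = 6.92 mA.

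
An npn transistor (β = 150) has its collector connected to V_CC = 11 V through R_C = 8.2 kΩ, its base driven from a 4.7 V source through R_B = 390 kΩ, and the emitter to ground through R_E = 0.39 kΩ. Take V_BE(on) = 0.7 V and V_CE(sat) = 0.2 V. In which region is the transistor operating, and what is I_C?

Assume active: I_B = (4.7 − 0.7)/(390 + 151×0.39) = 0.00891 mA, I_C = β·I_B = 1.34 mA.
Then V_CE = 11 − 1.34×8.2 − 1.35×0.39 = -0.485 V < 0.2 V — the active assumption fails.
Re-solve with V_CE = 0.2 V. KCL at the emitter: V_E/R_E = (V_BB−0.7−V_E)/R_B + (V_CC−0.2−V_E)/R_C, giving V_E = 0.494 V.
I_C = (V_CC − 0.2 − V_E)/R_C = (10.8 − 0.494)/8.2 = 1.26 mA.
Check: I_B = (4 − 0.494)/390 = 0.00899 mA, and β·I_B = 1.35 mA > I_C, confirming saturation.

saturation; I_C ≈ 1.3 mA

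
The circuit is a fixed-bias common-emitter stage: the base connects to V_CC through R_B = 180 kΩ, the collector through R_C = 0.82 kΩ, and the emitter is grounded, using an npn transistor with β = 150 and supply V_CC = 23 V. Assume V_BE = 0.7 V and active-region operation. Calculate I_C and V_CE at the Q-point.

Base loop: V_CC = I_B·R_B + V_BE, so I_B = (23 − 0.7)/180 kΩ = 0.124 mA.
In the active region I_C = β·I_B = 150 × 0.124 = 18.6 mA.
Collector loop: V_CE = V_CC − I_C·R_C = 23 − 18.6×0.82 = 7.76 V.
Since V_CE = 7.76 V > V_CE(sat) ≈ 0.2 V, the transistor is in the active region as assumed.

I_C ≈ 19 mA, V_CE ≈ 7.8 V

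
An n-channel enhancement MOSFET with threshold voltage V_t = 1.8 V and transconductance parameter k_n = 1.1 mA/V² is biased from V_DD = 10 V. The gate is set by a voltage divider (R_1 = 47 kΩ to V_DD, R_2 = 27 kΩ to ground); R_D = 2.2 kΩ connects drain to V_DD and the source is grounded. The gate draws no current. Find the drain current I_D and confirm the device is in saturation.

V_G = V_DD·R_2/(R_1+R_2) = 10×27/74 = 3.65 V. With the source grounded, V_GS = V_G = 3.65 V.
Assume saturation: I_D = (k_n/2)(V_GS − V_t)² = (1.1/2)×(3.65 − 1.8)² = 0.55×1.85² = 1.88 mA.
V_DS = V_DD − I_D·R_D = 10 − 1.88×2.2 = 5.86 V.
Saturation requires V_DS ≥ V_GS − V_t = 1.85 V; 5.86 ≥ 1.85 ✓.

I_D ≈ 1.9 mA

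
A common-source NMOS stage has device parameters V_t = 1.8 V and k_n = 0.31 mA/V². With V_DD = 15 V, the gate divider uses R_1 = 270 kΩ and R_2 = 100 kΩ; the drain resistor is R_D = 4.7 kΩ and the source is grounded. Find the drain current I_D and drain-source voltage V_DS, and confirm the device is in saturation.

V_G = V_DD·R_2/(R_1+R_2) = 15×100/370 = 4.05 V. With the source grounded, V_GS = V_G = 4.05 V.
Assume saturation: I_D = (k_n/2)(V_GS − V_t)² = (0.31/2)×(4.05 − 1.8)² = 0.155×2.25² = 0.788 mA.
V_DS = V_DD − I_D·R_D = 15 − 0.788×4.7 = 11.3 V.
Saturation requires V_DS ≥ V_GS − V_t = 2.25 V; 11.3 ≥ 2.25 ✓.

I_D ≈ 0.79 mA, V_DS ≈ 11 V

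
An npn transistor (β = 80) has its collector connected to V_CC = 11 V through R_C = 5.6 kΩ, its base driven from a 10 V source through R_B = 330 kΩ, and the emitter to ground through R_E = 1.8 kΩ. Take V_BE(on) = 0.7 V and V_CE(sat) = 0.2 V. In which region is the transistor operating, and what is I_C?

saturation; I_C ≈ 1.5 mA

Assume active: I_B = (10 − 0.7)/(330 + 81×1.8) = 0.0195 mA, I_C = β·I_B = 1.56 mA.
Then V_CE = 11 − 1.56×5.6 − 1.58×1.8 = -0.606 V < 0.2 V — the active assumption fails.
Re-solve with V_CE = 0.2 V. KCL at the emitter: V_E/R_E = (V_BB−0.7−V_E)/R_B + (V_CC−0.2−V_E)/R_C, giving V_E = 2.65 V.
I_C = (V_CC − 0.2 − V_E)/R_C = (10.8 − 2.65)/5.6 = 1.45 mA.
Check: I_B = (9.3 − 2.65)/330 = 0.0201 mA, and β·I_B = 1.61 mA > I_C, confirming saturation.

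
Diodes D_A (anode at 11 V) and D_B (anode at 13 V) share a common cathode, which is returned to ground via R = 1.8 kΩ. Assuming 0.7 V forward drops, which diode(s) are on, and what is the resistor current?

Only D_B conducts; I_R ≈ 6.8 mA

Assume both conduct. Then node N would need to be at both 11−0.7 = 10.3 V and 13−0.7 = 12.3 V, which is impossible.
Assume only D_B conducts: V_N = 13 − 0.7 = 12.3 V, so I_R = 12.3/1.8 = 6.83 mA.
Check D_A: its anode-to-cathode voltage is 11 − 12.3 = -1.3 V < 0.7 V, so it is off. The assumption is consistent.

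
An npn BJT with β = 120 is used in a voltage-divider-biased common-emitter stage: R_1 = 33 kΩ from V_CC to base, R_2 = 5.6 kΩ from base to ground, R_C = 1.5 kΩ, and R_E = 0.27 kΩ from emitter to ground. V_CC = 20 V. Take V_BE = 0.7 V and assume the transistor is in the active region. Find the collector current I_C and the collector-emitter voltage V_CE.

I_C ≈ 7.1 mA, V_CE ≈ 7.5 V

Thevenize the base divider: V_Th = V_CC·R_2/(R_1+R_2) = 20×5.6/38.6 = 2.9 V, R_Th = R_1‖R_2 = 4.79 kΩ.
Base-emitter loop: V_Th = I_B·R_Th + V_BE + (β+1)I_B·R_E, so I_B = (2.9 − 0.7) / (4.79 + 121×0.27) = 0.0588 mA.
I_C = β·I_B = 120×0.0588 = 7.05 mA, and I_E = (β+1)I_B = 7.11 mA.
V_CE = V_CC − I_C·R_C − I_E·R_E = 20 − 7.05×1.5 − 7.11×0.27 = 7.5 V.
V_CE = 7.5 V > 0.2 V confirms active-region operation.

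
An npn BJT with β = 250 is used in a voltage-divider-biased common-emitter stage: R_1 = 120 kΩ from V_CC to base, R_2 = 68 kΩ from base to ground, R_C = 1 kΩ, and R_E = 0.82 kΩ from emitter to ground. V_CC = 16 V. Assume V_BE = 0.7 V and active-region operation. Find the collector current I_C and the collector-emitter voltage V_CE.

Thevenize the base divider: V_Th = V_CC·R_2/(R_1+R_2) = 16×68/188 = 5.79 V, R_Th = R_1‖R_2 = 43.4 kΩ.
Base-emitter loop: V_Th = I_B·R_Th + V_BE + (β+1)I_B·R_E, so I_B = (5.79 − 0.7) / (43.4 + 251×0.82) = 0.0204 mA.
I_C = β·I_B = 250×0.0204 = 5.1 mA, and I_E = (β+1)I_B = 5.12 mA.
V_CE = V_CC − I_C·R_C − I_E·R_E = 16 − 5.1×1 − 5.12×0.82 = 6.7 V.
V_CE = 6.7 V > 0.2 V confirms active-region operation.

I_C ≈ 5.1 mA, V_CE ≈ 6.7 V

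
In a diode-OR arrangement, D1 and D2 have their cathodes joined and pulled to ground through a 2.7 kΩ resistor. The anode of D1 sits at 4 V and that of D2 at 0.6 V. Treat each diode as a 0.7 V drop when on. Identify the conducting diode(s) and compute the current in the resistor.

Assume both conduct. Then node N would need to be at both 4−0.7 = 3.3 V and 0.6−0.7 = -0.1 V, which is impossible.
Assume only D1 conducts: V_N = 4 − 0.7 = 3.3 V, so I_R = 3.3/2.7 = 1.22 mA.
Check D2: its anode-to-cathode voltage is 0.6 − 3.3 = -2.7 V < 0.7 V, so it is off. The assumption is consistent.

Only D1 conducts; I_R ≈ 1.2 mA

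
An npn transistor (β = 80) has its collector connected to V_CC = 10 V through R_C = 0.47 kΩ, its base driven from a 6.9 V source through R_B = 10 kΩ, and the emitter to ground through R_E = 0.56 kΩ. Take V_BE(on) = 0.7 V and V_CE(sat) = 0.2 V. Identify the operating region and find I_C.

active; I_C ≈ 9 mA

Assume active. Base-emitter loop: I_B = (V_BB − V_BE)/(R_B + (β+1)R_E) = (6.9 − 0.7)/(10 + 81×0.56) = 0.112 mA.
I_C = β·I_B = 80×0.112 = 8.96 mA.
V_CE = V_CC − I_C·R_C − I_E·R_E = 10 − 8.96×0.47 − 9.07×0.56 = 0.709 V > V_CE(sat), so the active-region assumption holds.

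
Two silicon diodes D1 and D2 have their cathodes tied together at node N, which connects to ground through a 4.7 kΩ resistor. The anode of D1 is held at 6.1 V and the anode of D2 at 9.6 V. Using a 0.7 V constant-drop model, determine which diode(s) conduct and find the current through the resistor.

Only D2 conducts; I_R ≈ 1.9 mA

Assume both conduct. Then node N would need to be at both 6.1−0.7 = 5.4 V and 9.6−0.7 = 8.9 V, which is impossible.
Assume only D2 conducts: V_N = 9.6 − 0.7 = 8.9 V, so I_R = 8.9/4.7 = 1.89 mA.
Check D1: its anode-to-cathode voltage is 6.1 − 8.9 = -2.8 V < 0.7 V, so it is off. The assumption is consistent.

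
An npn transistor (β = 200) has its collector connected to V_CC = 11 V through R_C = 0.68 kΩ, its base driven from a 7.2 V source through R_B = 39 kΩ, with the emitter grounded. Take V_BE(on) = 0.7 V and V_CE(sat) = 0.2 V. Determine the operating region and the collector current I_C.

Assume active: I_B = (7.2 − 0.7)/39 = 0.167 mA, giving I_C = β·I_B = 33.3 mA.
But then V_CE = 11 − 33.3×0.68 = -11.7 V < V_CE(sat) = 0.2 V — impossible in the active region.
So the transistor is saturated. With V_CE = 0.2 V, I_C = (V_CC − 0.2)/R_C = 10.8/0.68 = 15.9 mA.
Check: β·I_B = 33.3 mA > I_C = 15.9 mA, confirming saturation.

saturation; I_C ≈ 16 mA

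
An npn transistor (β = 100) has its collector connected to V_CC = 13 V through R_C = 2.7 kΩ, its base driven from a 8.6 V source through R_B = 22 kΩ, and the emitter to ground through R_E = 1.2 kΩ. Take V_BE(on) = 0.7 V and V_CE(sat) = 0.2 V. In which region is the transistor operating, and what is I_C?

saturation; I_C ≈ 3.2 mA

Assume active: I_B = (8.6 − 0.7)/(22 + 101×1.2) = 0.0552 mA, I_C = β·I_B = 5.52 mA.
Then V_CE = 13 − 5.52×2.7 − 5.57×1.2 = -8.58 V < 0.2 V — the active assumption fails.
Re-solve with V_CE = 0.2 V. KCL at the emitter: V_E/R_E = (V_BB−0.7−V_E)/R_B + (V_CC−0.2−V_E)/R_C, giving V_E = 4.08 V.
I_C = (V_CC − 0.2 − V_E)/R_C = (12.8 − 4.08)/2.7 = 3.23 mA.
Check: I_B = (7.9 − 4.08)/22 = 0.174 mA, and β·I_B = 17.4 mA > I_C, confirming saturation.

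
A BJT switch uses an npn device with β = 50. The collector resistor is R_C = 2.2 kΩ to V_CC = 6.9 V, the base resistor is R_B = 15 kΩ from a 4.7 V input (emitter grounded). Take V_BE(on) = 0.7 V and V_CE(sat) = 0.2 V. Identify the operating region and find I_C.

Assume active: I_B = (4.7 − 0.7)/15 = 0.267 mA, giving I_C = β·I_B = 13.3 mA.
But then V_CE = 6.9 − 13.3×2.2 = -22.4 V < V_CE(sat) = 0.2 V — impossible in the active region.
So the transistor is saturated. With V_CE = 0.2 V, I_C = (V_CC − 0.2)/R_C = 6.7/2.2 = 3.05 mA.
Check: β·I_B = 13.3 mA > I_C = 3.05 mA, confirming saturation.

saturation; I_C ≈ 3 mA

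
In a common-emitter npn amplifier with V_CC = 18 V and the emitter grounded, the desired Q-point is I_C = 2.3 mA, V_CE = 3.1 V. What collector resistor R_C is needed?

R_C ≈ 6.5 kΩ

Collector loop: V_CC = I_C·R_C + V_CE.
R_C = (V_CC − V_CE)/I_C = (18 − 3.1)/2.3 = 6.48 kΩ.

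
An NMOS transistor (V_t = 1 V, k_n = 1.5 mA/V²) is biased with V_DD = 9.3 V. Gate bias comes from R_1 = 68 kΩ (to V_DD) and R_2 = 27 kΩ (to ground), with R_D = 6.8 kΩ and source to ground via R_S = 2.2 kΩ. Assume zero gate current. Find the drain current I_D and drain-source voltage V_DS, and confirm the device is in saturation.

V_G = V_DD·R_2/(R_1+R_2) = 9.3×27/95 = 2.64 V.
Assume saturation: I_D = (k_n/2)(V_GS − V_t)² with V_GS = V_G − I_D·R_S = 2.64 − 2.2·I_D.
Substituting gives 3.63·I_D² − 6.42·I_D + 2.02 = 0, with roots I_D = 0.411 or 1.36 mA.
The root I_D = 1.36 mA gives V_GS = -0.346 V ≤ V_t, so take I_D = 0.411 mA.
Then V_GS = 1.74 V and V_DS = V_DD − I_D(R_D+R_S) = 9.3 − 0.411×9 = 5.6 V.
Saturation requires V_DS ≥ V_GS − V_t = 0.74 V; 5.6 ≥ 0.74 ✓.

I_D ≈ 0.41 mA, V_DS ≈ 5.6 V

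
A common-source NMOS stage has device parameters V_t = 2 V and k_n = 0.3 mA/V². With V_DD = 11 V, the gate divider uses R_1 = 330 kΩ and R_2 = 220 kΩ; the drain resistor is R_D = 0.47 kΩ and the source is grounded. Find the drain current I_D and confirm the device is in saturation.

V_G = V_DD·R_2/(R_1+R_2) = 11×220/550 = 4.4 V. With the source grounded, V_GS = V_G = 4.4 V.
Assume saturation: I_D = (k_n/2)(V_GS − V_t)² = (0.3/2)×(4.4 − 2)² = 0.15×2.4² = 0.864 mA.
V_DS = V_DD − I_D·R_D = 11 − 0.864×0.47 = 10.6 V.
Saturation requires V_DS ≥ V_GS − V_t = 2.4 V; 10.6 ≥ 2.4 ✓.

I_D ≈ 0.86 mA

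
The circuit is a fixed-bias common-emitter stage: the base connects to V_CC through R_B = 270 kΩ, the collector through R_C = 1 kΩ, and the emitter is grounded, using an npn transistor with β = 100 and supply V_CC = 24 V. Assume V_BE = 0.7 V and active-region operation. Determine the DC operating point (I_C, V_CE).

I_C ≈ 8.6 mA, V_CE ≈ 15 V

Base loop: V_CC = I_B·R_B + V_BE, so I_B = (24 − 0.7)/270 kΩ = 0.0863 mA.
In the active region I_C = β·I_B = 100 × 0.0863 = 8.63 mA.
Collector loop: V_CE = V_CC − I_C·R_C = 24 − 8.63×1 = 15.4 V.
Since V_CE = 15.4 V > V_CE(sat) ≈ 0.2 V, the transistor is in the active region as assumed.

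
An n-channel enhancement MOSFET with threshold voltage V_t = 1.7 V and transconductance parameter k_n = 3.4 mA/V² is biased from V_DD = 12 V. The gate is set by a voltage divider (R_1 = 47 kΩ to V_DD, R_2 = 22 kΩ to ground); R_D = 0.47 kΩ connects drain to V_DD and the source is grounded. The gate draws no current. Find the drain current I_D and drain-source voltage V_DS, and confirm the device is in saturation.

V_G = V_DD·R_2/(R_1+R_2) = 12×22/69 = 3.83 V. With the source grounded, V_GS = V_G = 3.83 V.
Assume saturation: I_D = (k_n/2)(V_GS − V_t)² = (3.4/2)×(3.83 − 1.7)² = 1.7×2.13² = 7.68 mA.
V_DS = V_DD − I_D·R_D = 12 − 7.68×0.47 = 8.39 V.
Saturation requires V_DS ≥ V_GS − V_t = 2.13 V; 8.39 ≥ 2.13 ✓.

I_D ≈ 7.7 mA, V_DS ≈ 8.4 V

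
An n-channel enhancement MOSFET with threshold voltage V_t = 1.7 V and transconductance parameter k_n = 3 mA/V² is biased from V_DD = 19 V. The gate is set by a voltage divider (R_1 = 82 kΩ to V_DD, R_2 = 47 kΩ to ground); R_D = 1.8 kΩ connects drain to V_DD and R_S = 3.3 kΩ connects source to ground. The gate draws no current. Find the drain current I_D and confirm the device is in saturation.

I_D ≈ 1.3 mA

V_G = V_DD·R_2/(R_1+R_2) = 19×47/129 = 6.92 V.
Assume saturation: I_D = (k_n/2)(V_GS − V_t)² with V_GS = V_G − I_D·R_S = 6.92 − 3.3·I_D.
Substituting gives 16.3·I_D² − 52.7·I_D + 40.9 = 0, with roots I_D = 1.3 or 1.93 mA.
The root I_D = 1.93 mA gives V_GS = 0.567 V ≤ V_t, so take I_D = 1.3 mA.
Then V_GS = 2.63 V and V_DS = V_DD − I_D(R_D+R_S) = 19 − 1.3×5.1 = 12.4 V.
Saturation requires V_DS ≥ V_GS − V_t = 0.931 V; 12.4 ≥ 0.931 ✓.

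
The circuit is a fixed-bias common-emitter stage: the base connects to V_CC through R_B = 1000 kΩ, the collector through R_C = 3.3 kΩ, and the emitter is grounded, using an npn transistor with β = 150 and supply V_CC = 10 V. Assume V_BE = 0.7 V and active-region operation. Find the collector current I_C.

Base loop: V_CC = I_B·R_B + V_BE, so I_B = (10 − 0.7)/1000 kΩ = 0.0093 mA.
In the active region I_C = β·I_B = 150 × 0.0093 = 1.4 mA.
Collector loop: V_CE = V_CC − I_C·R_C = 10 − 1.4×3.3 = 5.4 V.
Since V_CE = 5.4 V > V_CE(sat) ≈ 0.2 V, the transistor is in the active region as assumed.

I_C ≈ 1.4 mA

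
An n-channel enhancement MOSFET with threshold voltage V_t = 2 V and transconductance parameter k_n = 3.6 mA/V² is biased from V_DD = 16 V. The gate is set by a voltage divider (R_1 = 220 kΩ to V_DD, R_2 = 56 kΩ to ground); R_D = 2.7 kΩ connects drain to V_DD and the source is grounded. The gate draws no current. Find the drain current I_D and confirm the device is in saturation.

I_D ≈ 2.8 mA

V_G = V_DD·R_2/(R_1+R_2) = 16×56/276 = 3.25 V. With the source grounded, V_GS = V_G = 3.25 V.
Assume saturation: I_D = (k_n/2)(V_GS − V_t)² = (3.6/2)×(3.25 − 2)² = 1.8×1.25² = 2.8 mA.
V_DS = V_DD − I_D·R_D = 16 − 2.8×2.7 = 8.45 V.
Saturation requires V_DS ≥ V_GS − V_t = 1.25 V; 8.45 ≥ 1.25 ✓.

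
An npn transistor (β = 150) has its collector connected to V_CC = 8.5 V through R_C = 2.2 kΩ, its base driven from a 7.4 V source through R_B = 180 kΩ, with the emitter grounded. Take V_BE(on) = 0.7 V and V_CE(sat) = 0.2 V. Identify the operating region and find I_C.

Assume active: I_B = (7.4 − 0.7)/180 = 0.0372 mA, giving I_C = β·I_B = 5.58 mA.
But then V_CE = 8.5 − 5.58×2.2 = -3.78 V < V_CE(sat) = 0.2 V — impossible in the active region.
So the transistor is saturated. With V_CE = 0.2 V, I_C = (V_CC − 0.2)/R_C = 8.3/2.2 = 3.77 mA.
Check: β·I_B = 5.58 mA > I_C = 3.77 mA, confirming saturation.

saturation; I_C ≈ 3.8 mA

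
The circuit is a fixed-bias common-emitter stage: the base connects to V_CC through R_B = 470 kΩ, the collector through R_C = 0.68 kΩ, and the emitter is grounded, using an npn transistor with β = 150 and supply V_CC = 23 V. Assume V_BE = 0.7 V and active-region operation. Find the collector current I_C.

I_C ≈ 7.1 mA

Base loop: V_CC = I_B·R_B + V_BE, so I_B = (23 − 0.7)/470 kΩ = 0.0474 mA.
In the active region I_C = β·I_B = 150 × 0.0474 = 7.12 mA.
Collector loop: V_CE = V_CC − I_C·R_C = 23 − 7.12×0.68 = 18.2 V.
Since V_CE = 18.2 V > V_CE(sat) ≈ 0.2 V, the transistor is in the active region as assumed.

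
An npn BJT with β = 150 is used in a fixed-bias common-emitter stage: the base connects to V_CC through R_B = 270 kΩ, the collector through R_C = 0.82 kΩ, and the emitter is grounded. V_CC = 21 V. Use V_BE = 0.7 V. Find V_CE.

V_CE ≈ 12 V

Base loop: V_CC = I_B·R_B + V_BE, so I_B = (21 − 0.7)/270 kΩ = 0.0752 mA.
In the active region I_C = β·I_B = 150 × 0.0752 = 11.3 mA.
Collector loop: V_CE = V_CC − I_C·R_C = 21 − 11.3×0.82 = 11.8 V.
Since V_CE = 11.8 V > V_CE(sat) ≈ 0.2 V, the transistor is in the active region as assumed.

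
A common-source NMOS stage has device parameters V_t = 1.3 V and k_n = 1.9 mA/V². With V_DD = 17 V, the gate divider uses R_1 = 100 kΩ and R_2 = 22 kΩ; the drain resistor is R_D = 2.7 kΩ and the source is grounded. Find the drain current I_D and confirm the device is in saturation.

I_D ≈ 3 mA

V_G = V_DD·R_2/(R_1+R_2) = 17×22/122 = 3.07 V. With the source grounded, V_GS = V_G = 3.07 V.
Assume saturation: I_D = (k_n/2)(V_GS − V_t)² = (1.9/2)×(3.07 − 1.3)² = 0.95×1.77² = 2.96 mA.
V_DS = V_DD − I_D·R_D = 17 − 2.96×2.7 = 9 V.
Saturation requires V_DS ≥ V_GS − V_t = 1.77 V; 9 ≥ 1.77 ✓.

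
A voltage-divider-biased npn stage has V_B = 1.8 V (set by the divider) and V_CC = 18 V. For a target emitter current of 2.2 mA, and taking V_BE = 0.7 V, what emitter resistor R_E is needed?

R_E ≈ 0.5 kΩ

V_E = V_B − V_BE = 1.8 − 0.7 = 1.1 V.
R_E = V_E / I_E = 1.1 / 2.2 = 0.5 kΩ.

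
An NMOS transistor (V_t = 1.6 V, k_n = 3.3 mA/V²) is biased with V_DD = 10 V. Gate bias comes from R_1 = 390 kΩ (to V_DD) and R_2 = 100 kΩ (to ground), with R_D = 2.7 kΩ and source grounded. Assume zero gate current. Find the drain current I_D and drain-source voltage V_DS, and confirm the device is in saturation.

V_G = V_DD·R_2/(R_1+R_2) = 10×100/490 = 2.04 V. With the source grounded, V_GS = V_G = 2.04 V.
Assume saturation: I_D = (k_n/2)(V_GS − V_t)² = (3.3/2)×(2.04 − 1.6)² = 1.65×0.441² = 0.321 mA.
V_DS = V_DD − I_D·R_D = 10 − 0.321×2.7 = 9.13 V.
Saturation requires V_DS ≥ V_GS − V_t = 0.441 V; 9.13 ≥ 0.441 ✓.

I_D ≈ 0.32 mA, V_DS ≈ 9.1 V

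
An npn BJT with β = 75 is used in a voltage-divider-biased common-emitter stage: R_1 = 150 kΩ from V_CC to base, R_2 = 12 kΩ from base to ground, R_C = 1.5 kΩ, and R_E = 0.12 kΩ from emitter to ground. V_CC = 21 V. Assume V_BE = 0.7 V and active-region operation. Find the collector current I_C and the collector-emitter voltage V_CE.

I_C ≈ 3.2 mA, V_CE ≈ 16 V

Thevenize the base divider: V_Th = V_CC·R_2/(R_1+R_2) = 21×12/162 = 1.56 V, R_Th = R_1‖R_2 = 11.1 kΩ.
Base-emitter loop: V_Th = I_B·R_Th + V_BE + (β+1)I_B·R_E, so I_B = (1.56 − 0.7) / (11.1 + 76×0.12) = 0.0423 mA.
I_C = β·I_B = 75×0.0423 = 3.17 mA, and I_E = (β+1)I_B = 3.21 mA.
V_CE = V_CC − I_C·R_C − I_E·R_E = 21 − 3.17×1.5 − 3.21×0.12 = 15.9 V.
V_CE = 15.9 V > 0.2 V confirms active-region operation.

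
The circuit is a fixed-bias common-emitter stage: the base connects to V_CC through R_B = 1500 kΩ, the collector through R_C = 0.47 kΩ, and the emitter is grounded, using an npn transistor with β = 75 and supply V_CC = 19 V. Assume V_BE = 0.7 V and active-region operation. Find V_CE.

V_CE ≈ 19 V

Base loop: V_CC = I_B·R_B + V_BE, so I_B = (19 − 0.7)/1500 kΩ = 0.0122 mA.
In the active region I_C = β·I_B = 75 × 0.0122 = 0.915 mA.
Collector loop: V_CE = V_CC − I_C·R_C = 19 − 0.915×0.47 = 18.6 V.
Since V_CE = 18.6 V > V_CE(sat) ≈ 0.2 V, the transistor is in the active region as assumed.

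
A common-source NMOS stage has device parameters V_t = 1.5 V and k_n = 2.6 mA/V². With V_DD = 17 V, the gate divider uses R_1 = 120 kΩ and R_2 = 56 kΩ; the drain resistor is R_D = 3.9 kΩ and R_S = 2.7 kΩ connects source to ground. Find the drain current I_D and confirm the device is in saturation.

V_G = V_DD·R_2/(R_1+R_2) = 17×56/176 = 5.41 V.
Assume saturation: I_D = (k_n/2)(V_GS − V_t)² with V_GS = V_G − I_D·R_S = 5.41 − 2.7·I_D.
Substituting gives 9.48·I_D² − 28.4·I_D + 19.9 = 0, with roots I_D = 1.11 or 1.89 mA.
The root I_D = 1.89 mA gives V_GS = 0.293 V ≤ V_t, so take I_D = 1.11 mA.
Then V_GS = 2.42 V and V_DS = V_DD − I_D(R_D+R_S) = 17 − 1.11×6.6 = 9.7 V.
Saturation requires V_DS ≥ V_GS − V_t = 0.922 V; 9.7 ≥ 0.922 ✓.

I_D ≈ 1.1 mA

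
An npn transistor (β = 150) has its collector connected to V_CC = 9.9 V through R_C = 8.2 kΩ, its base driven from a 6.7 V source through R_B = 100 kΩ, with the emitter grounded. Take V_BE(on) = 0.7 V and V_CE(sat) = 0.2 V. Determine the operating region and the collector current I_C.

Assume active: I_B = (6.7 − 0.7)/100 = 0.06 mA, giving I_C = β·I_B = 9 mA.
But then V_CE = 9.9 − 9×8.2 = -63.9 V < V_CE(sat) = 0.2 V — impossible in the active region.
So the transistor is saturated. With V_CE = 0.2 V, I_C = (V_CC − 0.2)/R_C = 9.7/8.2 = 1.18 mA.
Check: β·I_B = 9 mA > I_C = 1.18 mA, confirming saturation.

saturation; I_C ≈ 1.2 mA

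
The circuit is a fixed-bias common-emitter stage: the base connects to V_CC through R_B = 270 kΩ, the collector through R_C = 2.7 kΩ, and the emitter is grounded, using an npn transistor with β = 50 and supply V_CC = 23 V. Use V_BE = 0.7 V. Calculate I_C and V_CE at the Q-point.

Base loop: V_CC = I_B·R_B + V_BE, so I_B = (23 − 0.7)/270 kΩ = 0.0826 mA.
In the active region I_C = β·I_B = 50 × 0.0826 = 4.13 mA.
Collector loop: V_CE = V_CC − I_C·R_C = 23 − 4.13×2.7 = 11.8 V.
Since V_CE = 11.8 V > V_CE(sat) ≈ 0.2 V, the transistor is in the active region as assumed.

I_C ≈ 4.1 mA, V_CE ≈ 12 V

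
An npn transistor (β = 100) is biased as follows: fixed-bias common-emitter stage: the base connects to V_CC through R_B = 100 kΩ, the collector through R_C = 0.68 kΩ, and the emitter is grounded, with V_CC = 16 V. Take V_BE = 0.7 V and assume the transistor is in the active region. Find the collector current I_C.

I_C ≈ 15 mA

Base loop: V_CC = I_B·R_B + V_BE, so I_B = (16 − 0.7)/100 kΩ = 0.153 mA.
In the active region I_C = β·I_B = 100 × 0.153 = 15.3 mA.
Collector loop: V_CE = V_CC − I_C·R_C = 16 − 15.3×0.68 = 5.6 V.
Since V_CE = 5.6 V > V_CE(sat) ≈ 0.2 V, the transistor is in the active region as assumed.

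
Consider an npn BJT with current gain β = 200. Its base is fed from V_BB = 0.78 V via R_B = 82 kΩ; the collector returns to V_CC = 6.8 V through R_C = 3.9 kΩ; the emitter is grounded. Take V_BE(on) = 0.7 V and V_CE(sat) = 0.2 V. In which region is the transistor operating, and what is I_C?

Assume active. Base-emitter loop: I_B = (V_BB − V_BE)/R_B = (0.78 − 0.7)/82 = 0.000976 mA.
I_C = β·I_B = 200×0.000976 = 0.195 mA.
V_CE = V_CC − I_C·R_C = 6.8 − 0.195×3.9 = 6.04 V > V_CE(sat), so the active-region assumption holds.

active; I_C ≈ 0.2 mA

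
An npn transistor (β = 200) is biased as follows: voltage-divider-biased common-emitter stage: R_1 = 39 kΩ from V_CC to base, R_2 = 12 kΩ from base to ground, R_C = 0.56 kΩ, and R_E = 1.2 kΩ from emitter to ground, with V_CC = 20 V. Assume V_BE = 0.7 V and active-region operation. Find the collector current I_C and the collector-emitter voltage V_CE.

I_C ≈ 3.2 mA, V_CE ≈ 14 V

Thevenize the base divider: V_Th = V_CC·R_2/(R_1+R_2) = 20×12/51 = 4.71 V, R_Th = R_1‖R_2 = 9.18 kΩ.
Base-emitter loop: V_Th = I_B·R_Th + V_BE + (β+1)I_B·R_E, so I_B = (4.71 − 0.7) / (9.18 + 201×1.2) = 0.016 mA.
I_C = β·I_B = 200×0.016 = 3.2 mA, and I_E = (β+1)I_B = 3.22 mA.
V_CE = V_CC − I_C·R_C − I_E·R_E = 20 − 3.2×0.56 − 3.22×1.2 = 14.3 V.
V_CE = 14.3 V > 0.2 V confirms active-region operation.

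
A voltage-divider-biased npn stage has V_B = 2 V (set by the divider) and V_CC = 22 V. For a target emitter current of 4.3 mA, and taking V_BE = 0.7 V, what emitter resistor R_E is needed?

V_E = V_B − V_BE = 2 − 0.7 = 1.3 V.
R_E = V_E / I_E = 1.3 / 4.3 = 0.302 kΩ.

R_E ≈ 0.3 kΩ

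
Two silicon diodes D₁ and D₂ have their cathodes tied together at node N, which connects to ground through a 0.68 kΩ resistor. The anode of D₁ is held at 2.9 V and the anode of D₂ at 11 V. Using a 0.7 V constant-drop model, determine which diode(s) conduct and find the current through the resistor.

Only D₂ conducts; I_R ≈ 15 mA

Assume both conduct. Then node N would need to be at both 2.9−0.7 = 2.2 V and 11−0.7 = 10.3 V, which is impossible.
Assume only D₂ conducts: V_N = 11 − 0.7 = 10.3 V, so I_R = 10.3/0.68 = 15.1 mA.
Check D₁: its anode-to-cathode voltage is 2.9 − 10.3 = -7.4 V < 0.7 V, so it is off. The assumption is consistent.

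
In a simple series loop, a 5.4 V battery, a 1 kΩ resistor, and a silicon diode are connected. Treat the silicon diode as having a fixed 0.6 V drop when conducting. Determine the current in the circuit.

I ≈ 4.8 mA

KVL around the loop: 5.4 = V_D + I·R = 0.6 + I × 1 kΩ.
So I = (5.4 − 0.6) / 1 kΩ = 4.8 / 1 = 4.8 mA.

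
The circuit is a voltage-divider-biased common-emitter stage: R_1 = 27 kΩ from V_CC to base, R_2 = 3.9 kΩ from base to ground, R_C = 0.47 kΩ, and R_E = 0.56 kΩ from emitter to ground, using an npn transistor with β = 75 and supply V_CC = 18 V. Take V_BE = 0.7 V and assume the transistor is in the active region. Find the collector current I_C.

I_C ≈ 2.6 mA

Thevenize the base divider: V_Th = V_CC·R_2/(R_1+R_2) = 18×3.9/30.9 = 2.27 V, R_Th = R_1‖R_2 = 3.41 kΩ.
Base-emitter loop: V_Th = I_B·R_Th + V_BE + (β+1)I_B·R_E, so I_B = (2.27 − 0.7) / (3.41 + 76×0.56) = 0.0342 mA.
I_C = β·I_B = 75×0.0342 = 2.56 mA, and I_E = (β+1)I_B = 2.6 mA.
V_CE = V_CC − I_C·R_C − I_E·R_E = 18 − 2.56×0.47 − 2.6×0.56 = 15.3 V.
V_CE = 15.3 V > 0.2 V confirms active-region operation.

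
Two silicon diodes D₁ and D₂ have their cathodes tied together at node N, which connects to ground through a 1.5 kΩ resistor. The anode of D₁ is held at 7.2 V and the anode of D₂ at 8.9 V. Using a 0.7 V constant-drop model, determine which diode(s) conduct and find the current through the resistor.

Assume both conduct. Then node N would need to be at both 7.2−0.7 = 6.5 V and 8.9−0.7 = 8.2 V, which is impossible.
Assume only D₂ conducts: V_N = 8.9 − 0.7 = 8.2 V, so I_R = 8.2/1.5 = 5.47 mA.
Check D₁: its anode-to-cathode voltage is 7.2 − 8.2 = -1 V < 0.7 V, so it is off. The assumption is consistent.

Only D₂ conducts; I_R ≈ 5.5 mA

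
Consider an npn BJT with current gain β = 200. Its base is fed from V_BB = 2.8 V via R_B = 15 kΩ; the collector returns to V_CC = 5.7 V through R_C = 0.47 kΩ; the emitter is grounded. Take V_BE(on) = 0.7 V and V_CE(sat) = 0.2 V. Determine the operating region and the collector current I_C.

Assume active: I_B = (2.8 − 0.7)/15 = 0.14 mA, giving I_C = β·I_B = 28 mA.
But then V_CE = 5.7 − 28×0.47 = -7.46 V < V_CE(sat) = 0.2 V — impossible in the active region.
So the transistor is saturated. With V_CE = 0.2 V, I_C = (V_CC − 0.2)/R_C = 5.5/0.47 = 11.7 mA.
Check: β·I_B = 28 mA > I_C = 11.7 mA, confirming saturation.

saturation; I_C ≈ 12 mA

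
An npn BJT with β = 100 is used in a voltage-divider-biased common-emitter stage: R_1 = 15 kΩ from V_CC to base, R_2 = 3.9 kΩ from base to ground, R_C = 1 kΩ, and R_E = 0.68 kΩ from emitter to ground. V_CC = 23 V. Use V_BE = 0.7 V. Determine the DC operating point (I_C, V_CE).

I_C ≈ 5.6 mA, V_CE ≈ 13 V

Thevenize the base divider: V_Th = V_CC·R_2/(R_1+R_2) = 23×3.9/18.9 = 4.75 V, R_Th = R_1‖R_2 = 3.1 kΩ.
Base-emitter loop: V_Th = I_B·R_Th + V_BE + (β+1)I_B·R_E, so I_B = (4.75 − 0.7) / (3.1 + 101×0.68) = 0.0564 mA.
I_C = β·I_B = 100×0.0564 = 5.64 mA, and I_E = (β+1)I_B = 5.69 mA.
V_CE = V_CC − I_C·R_C − I_E·R_E = 23 − 5.64×1 − 5.69×0.68 = 13.5 V.
V_CE = 13.5 V > 0.2 V confirms active-region operation.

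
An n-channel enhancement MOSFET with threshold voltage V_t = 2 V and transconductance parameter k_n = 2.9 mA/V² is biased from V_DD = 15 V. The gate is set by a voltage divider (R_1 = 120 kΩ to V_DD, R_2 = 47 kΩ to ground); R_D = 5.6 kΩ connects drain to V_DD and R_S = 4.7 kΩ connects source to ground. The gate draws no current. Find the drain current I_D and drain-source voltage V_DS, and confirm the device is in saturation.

I_D ≈ 0.37 mA, V_DS ≈ 11 V

V_G = V_DD·R_2/(R_1+R_2) = 15×47/167 = 4.22 V.
Assume saturation: I_D = (k_n/2)(V_GS − V_t)² with V_GS = V_G − I_D·R_S = 4.22 − 4.7·I_D.
Substituting gives 32·I_D² − 31.3·I_D + 7.16 = 0, with roots I_D = 0.366 or 0.611 mA.
The root I_D = 0.611 mA gives V_GS = 1.35 V ≤ V_t, so take I_D = 0.366 mA.
Then V_GS = 2.5 V and V_DS = V_DD − I_D(R_D+R_S) = 15 − 0.366×10.3 = 11.2 V.
Saturation requires V_DS ≥ V_GS − V_t = 0.502 V; 11.2 ≥ 0.502 ✓.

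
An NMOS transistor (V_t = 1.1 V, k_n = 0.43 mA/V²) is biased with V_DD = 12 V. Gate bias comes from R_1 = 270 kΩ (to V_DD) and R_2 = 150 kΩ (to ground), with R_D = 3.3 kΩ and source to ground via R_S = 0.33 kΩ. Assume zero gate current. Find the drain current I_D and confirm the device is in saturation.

V_G = V_DD·R_2/(R_1+R_2) = 12×150/420 = 4.29 V.
Assume saturation: I_D = (k_n/2)(V_GS − V_t)² with V_GS = V_G − I_D·R_S = 4.29 − 0.33·I_D.
Substituting gives 0.0234·I_D² − 1.45·I_D + 2.18 = 0, with roots I_D = 1.54 or 60.5 mA.
The root I_D = 60.5 mA gives V_GS = -15.7 V ≤ V_t, so take I_D = 1.54 mA.
Then V_GS = 3.78 V and V_DS = V_DD − I_D(R_D+R_S) = 12 − 1.54×3.63 = 6.41 V.
Saturation requires V_DS ≥ V_GS − V_t = 2.68 V; 6.41 ≥ 2.68 ✓.

I_D ≈ 1.5 mA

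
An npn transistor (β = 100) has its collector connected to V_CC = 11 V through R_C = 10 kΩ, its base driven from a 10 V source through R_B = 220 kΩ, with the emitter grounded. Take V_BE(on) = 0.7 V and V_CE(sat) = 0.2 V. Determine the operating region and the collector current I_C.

Assume active: I_B = (10 − 0.7)/220 = 0.0423 mA, giving I_C = β·I_B = 4.23 mA.
But then V_CE = 11 − 4.23×10 = -31.3 V < V_CE(sat) = 0.2 V — impossible in the active region.
So the transistor is saturated. With V_CE = 0.2 V, I_C = (V_CC − 0.2)/R_C = 10.8/10 = 1.08 mA.
Check: β·I_B = 4.23 mA > I_C = 1.08 mA, confirming saturation.

saturation; I_C ≈ 1.1 mA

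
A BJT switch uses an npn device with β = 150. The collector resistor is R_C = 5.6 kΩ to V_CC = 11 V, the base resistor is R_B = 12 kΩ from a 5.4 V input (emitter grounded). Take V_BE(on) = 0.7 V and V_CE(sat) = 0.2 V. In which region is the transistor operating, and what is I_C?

Assume active: I_B = (5.4 − 0.7)/12 = 0.392 mA, giving I_C = β·I_B = 58.8 mA.
But then V_CE = 11 − 58.8×5.6 = -318 V < V_CE(sat) = 0.2 V — impossible in the active region.
So the transistor is saturated. With V_CE = 0.2 V, I_C = (V_CC − 0.2)/R_C = 10.8/5.6 = 1.93 mA.
Check: β·I_B = 58.8 mA > I_C = 1.93 mA, confirming saturation.

saturation; I_C ≈ 1.9 mA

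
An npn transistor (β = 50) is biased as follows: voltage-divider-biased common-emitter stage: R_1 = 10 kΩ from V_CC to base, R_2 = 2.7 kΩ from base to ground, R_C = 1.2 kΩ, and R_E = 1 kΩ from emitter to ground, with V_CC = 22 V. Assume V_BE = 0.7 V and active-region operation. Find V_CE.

Thevenize the base divider: V_Th = V_CC·R_2/(R_1+R_2) = 22×2.7/12.7 = 4.68 V, R_Th = R_1‖R_2 = 2.13 kΩ.
Base-emitter loop: V_Th = I_B·R_Th + V_BE + (β+1)I_B·R_E, so I_B = (4.68 − 0.7) / (2.13 + 51×1) = 0.0749 mA.
I_C = β·I_B = 50×0.0749 = 3.74 mA, and I_E = (β+1)I_B = 3.82 mA.
V_CE = V_CC − I_C·R_C − I_E·R_E = 22 − 3.74×1.2 − 3.82×1 = 13.7 V.
V_CE = 13.7 V > 0.2 V confirms active-region operation.

V_CE ≈ 14 V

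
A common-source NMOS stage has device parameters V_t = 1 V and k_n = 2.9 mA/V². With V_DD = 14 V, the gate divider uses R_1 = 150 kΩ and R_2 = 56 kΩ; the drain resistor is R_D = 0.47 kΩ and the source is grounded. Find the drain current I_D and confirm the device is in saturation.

V_G = V_DD·R_2/(R_1+R_2) = 14×56/206 = 3.81 V. With the source grounded, V_GS = V_G = 3.81 V.
Assume saturation: I_D = (k_n/2)(V_GS − V_t)² = (2.9/2)×(3.81 − 1)² = 1.45×2.81² = 11.4 mA.
V_DS = V_DD − I_D·R_D = 14 − 11.4×0.47 = 8.63 V.
Saturation requires V_DS ≥ V_GS − V_t = 2.81 V; 8.63 ≥ 2.81 ✓.

I_D ≈ 11 mA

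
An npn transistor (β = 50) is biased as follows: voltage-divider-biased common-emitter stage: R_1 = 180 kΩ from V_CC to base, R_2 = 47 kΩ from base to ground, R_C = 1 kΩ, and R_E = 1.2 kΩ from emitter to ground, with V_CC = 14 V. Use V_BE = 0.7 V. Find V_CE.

Thevenize the base divider: V_Th = V_CC·R_2/(R_1+R_2) = 14×47/227 = 2.9 V, R_Th = R_1‖R_2 = 37.3 kΩ.
Base-emitter loop: V_Th = I_B·R_Th + V_BE + (β+1)I_B·R_E, so I_B = (2.9 − 0.7) / (37.3 + 51×1.2) = 0.0223 mA.
I_C = β·I_B = 50×0.0223 = 1.12 mA, and I_E = (β+1)I_B = 1.14 mA.
V_CE = V_CC − I_C·R_C − I_E·R_E = 14 − 1.12×1 − 1.14×1.2 = 11.5 V.
V_CE = 11.5 V > 0.2 V confirms active-region operation.

V_CE ≈ 12 V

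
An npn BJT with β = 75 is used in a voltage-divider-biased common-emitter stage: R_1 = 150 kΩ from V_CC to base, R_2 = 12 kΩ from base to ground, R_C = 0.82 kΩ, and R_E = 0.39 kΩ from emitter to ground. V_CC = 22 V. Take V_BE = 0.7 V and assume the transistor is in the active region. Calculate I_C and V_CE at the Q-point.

I_C ≈ 1.7 mA, V_CE ≈ 20 V

Thevenize the base divider: V_Th = V_CC·R_2/(R_1+R_2) = 22×12/162 = 1.63 V, R_Th = R_1‖R_2 = 11.1 kΩ.
Base-emitter loop: V_Th = I_B·R_Th + V_BE + (β+1)I_B·R_E, so I_B = (1.63 − 0.7) / (11.1 + 76×0.39) = 0.0228 mA.
I_C = β·I_B = 75×0.0228 = 1.71 mA, and I_E = (β+1)I_B = 1.73 mA.
V_CE = V_CC − I_C·R_C − I_E·R_E = 22 − 1.71×0.82 − 1.73×0.39 = 19.9 V.
V_CE = 19.9 V > 0.2 V confirms active-region operation.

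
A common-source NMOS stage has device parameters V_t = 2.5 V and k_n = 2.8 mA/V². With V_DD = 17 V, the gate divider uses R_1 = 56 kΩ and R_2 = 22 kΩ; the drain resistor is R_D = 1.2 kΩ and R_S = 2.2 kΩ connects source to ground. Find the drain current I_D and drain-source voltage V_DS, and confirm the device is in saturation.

V_G = V_DD·R_2/(R_1+R_2) = 17×22/78 = 4.79 V.
Assume saturation: I_D = (k_n/2)(V_GS − V_t)² with V_GS = V_G − I_D·R_S = 4.79 − 2.2·I_D.
Substituting gives 6.78·I_D² − 15.1·I_D + 7.37 = 0, with roots I_D = 0.718 or 1.52 mA.
The root I_D = 1.52 mA gives V_GS = 1.46 V ≤ V_t, so take I_D = 0.718 mA.
Then V_GS = 3.22 V and V_DS = V_DD − I_D(R_D+R_S) = 17 − 0.718×3.4 = 14.6 V.
Saturation requires V_DS ≥ V_GS − V_t = 0.716 V; 14.6 ≥ 0.716 ✓.

I_D ≈ 0.72 mA, V_DS ≈ 15 V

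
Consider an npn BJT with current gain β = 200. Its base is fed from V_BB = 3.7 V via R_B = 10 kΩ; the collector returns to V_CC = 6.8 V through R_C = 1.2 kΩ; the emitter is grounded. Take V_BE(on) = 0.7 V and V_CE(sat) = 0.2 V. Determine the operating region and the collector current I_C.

saturation; I_C ≈ 5.5 mA

Assume active: I_B = (3.7 − 0.7)/10 = 0.3 mA, giving I_C = β·I_B = 60 mA.
But then V_CE = 6.8 − 60×1.2 = -65.2 V < V_CE(sat) = 0.2 V — impossible in the active region.
So the transistor is saturated. With V_CE = 0.2 V, I_C = (V_CC − 0.2)/R_C = 6.6/1.2 = 5.5 mA.
Check: β·I_B = 60 mA > I_C = 5.5 mA, confirming saturation.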